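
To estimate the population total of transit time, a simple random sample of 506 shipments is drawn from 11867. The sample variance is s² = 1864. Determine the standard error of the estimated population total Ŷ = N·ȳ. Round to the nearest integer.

22286

Var(Ŷ) = N²·Var(ȳ) = N²·(1 − n/N)·s²/n.
f = 506/11867 = 0.04263925; Var(ȳ) = 0.95736075·1864/506 = 3.5267202.
Var(Ŷ) = 11867² · 3.5267202 = 4.966528 × 10^8.
SE(Ŷ) = √(4.966528 × 10^8) = 22286.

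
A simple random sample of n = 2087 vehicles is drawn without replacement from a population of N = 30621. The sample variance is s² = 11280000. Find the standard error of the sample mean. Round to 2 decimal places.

70.97

Under SRS without replacement, Var(ȳ) = (1 − f)·s²/n with f = n/N = 2087/30621 = 0.06815584.
Var(ȳ) = (1 − 0.06815584)·11280000/2087 = 0.93184416·5404.8874 = 5036.5128.
SE(ȳ) = √(5036.5128) = 70.97.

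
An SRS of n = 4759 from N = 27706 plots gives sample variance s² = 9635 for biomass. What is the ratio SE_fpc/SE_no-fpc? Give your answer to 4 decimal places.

0.9101

f = n/N = 4759/27706 = 0.17176785.
SE_no-fpc = √(s²/n) = 1.4228791; SE_fpc = √((1−f)s²/n) = 1.2949233.
Ratio = √(1−f) = 0.91007261.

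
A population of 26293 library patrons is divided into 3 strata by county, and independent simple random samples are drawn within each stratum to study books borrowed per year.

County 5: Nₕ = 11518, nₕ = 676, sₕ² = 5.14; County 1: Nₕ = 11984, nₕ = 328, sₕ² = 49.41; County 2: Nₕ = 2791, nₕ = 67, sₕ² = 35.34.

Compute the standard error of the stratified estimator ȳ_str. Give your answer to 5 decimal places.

Var(ȳ_str) = Σₕ Wₕ²(1 − fₕ)sₕ²/nₕ with Wₕ = Nₕ/N, N = 26293.
County 5: Wₕ = 0.43806336; term = 0.43806336²·(1 − 0.05869074)·5.14/676 = 0.0013734809.
County 1: Wₕ = 0.45578671; term = 0.45578671²·(1 − 0.02736983)·49.41/328 = 0.030437716.
County 2: Wₕ = 0.10614993; term = 0.10614993²·(1 − 0.02400573)·35.34/67 = 0.0058006732.
Sum = 0.03761187.
SE = √(0.03761187) = 0.19394.

0.19394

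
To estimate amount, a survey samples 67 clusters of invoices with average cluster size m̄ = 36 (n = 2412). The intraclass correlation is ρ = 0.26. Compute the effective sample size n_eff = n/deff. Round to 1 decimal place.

238.8

deff = 1 + (36 − 1)·0.26 = 1 + 9.1 = 10.1.
n_eff = 2412 / 10.1 = 238.8.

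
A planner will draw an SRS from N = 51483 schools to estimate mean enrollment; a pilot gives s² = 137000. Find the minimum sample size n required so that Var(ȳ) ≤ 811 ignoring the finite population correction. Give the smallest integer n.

Without fpc, n₀ = s²/D = 137000/811 = 168.9273.
Rounding up, n = 169.

169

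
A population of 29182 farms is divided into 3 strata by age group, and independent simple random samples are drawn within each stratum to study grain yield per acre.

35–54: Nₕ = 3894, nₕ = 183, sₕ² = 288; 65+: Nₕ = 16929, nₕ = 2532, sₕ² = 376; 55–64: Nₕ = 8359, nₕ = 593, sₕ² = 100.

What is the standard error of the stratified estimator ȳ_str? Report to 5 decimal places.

Var(ȳ_str) = Σₕ Wₕ²(1 − fₕ)sₕ²/nₕ with Wₕ = Nₕ/N, N = 29182.
35–54: Wₕ = 0.13343842; term = 0.13343842²·(1 − 0.04699538)·288/183 = 0.026705345.
65+: Wₕ = 0.58011788; term = 0.58011788²·(1 − 0.14956583)·376/2532 = 0.042500824.
55–64: Wₕ = 0.28644370; term = 0.28644370²·(1 − 0.07094150)·100/593 = 0.012854847.
Sum = 0.082061016.
SE = √(0.082061016) = 0.28646.

0.28646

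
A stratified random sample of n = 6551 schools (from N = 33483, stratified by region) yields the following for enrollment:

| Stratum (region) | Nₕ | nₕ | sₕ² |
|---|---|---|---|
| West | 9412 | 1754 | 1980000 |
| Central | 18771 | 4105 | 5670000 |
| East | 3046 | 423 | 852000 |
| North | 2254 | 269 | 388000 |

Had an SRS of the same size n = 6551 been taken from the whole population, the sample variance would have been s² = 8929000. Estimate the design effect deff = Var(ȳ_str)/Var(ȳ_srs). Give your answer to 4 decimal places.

0.3939

Var(ȳ_str) = Σ Wₕ²(1−fₕ)sₕ²/nₕ with Wₕ = Nₕ/33483:
  West: (9412/33483)²·(1−1754/9412)·1980000/1754 = 72.574517
  Central: (18771/33483)²·(1−4105/18771)·5670000/4105 = 339.17221
  East: (3046/33483)²·(1−423/3046)·852000/423 = 14.35419
  North: (2254/33483)²·(1−269/2254)·388000/269 = 5.7563228
  → Var(ȳ_str) = 431.85724.
Var(ȳ_srs) = (1 − 6551/33483)·8929000/6551 = 1096.3254.
deff = 431.85724 / 1096.3254 = 0.3939.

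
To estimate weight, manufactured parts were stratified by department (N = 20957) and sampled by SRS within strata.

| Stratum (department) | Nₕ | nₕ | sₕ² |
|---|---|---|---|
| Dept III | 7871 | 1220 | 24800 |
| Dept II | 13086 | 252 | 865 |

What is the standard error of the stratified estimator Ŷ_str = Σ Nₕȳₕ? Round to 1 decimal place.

40504.9

Var(Ŷ_str) = Σₕ Nₕ²(1 − fₕ)sₕ²/nₕ.
Dept III: 7871²·(1 − 1220/7871)·24800/1220 = 1.0641644 × 10^9.
Dept II: 13086²·(1 − 252/13086)·865/252 = 5.7648036 × 10^8.
Sum = 1.6406448 × 10^9.
SE = √(1.6406448 × 10^9) = 40504.9.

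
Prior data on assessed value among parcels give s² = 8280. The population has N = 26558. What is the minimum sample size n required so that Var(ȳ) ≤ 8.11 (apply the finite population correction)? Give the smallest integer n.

984

Without fpc, n₀ = s²/D = 8280/8.11 = 1020.9618.
With fpc, (1 − n/N)·s²/n ≤ D requires n ≥ n₀/(1 + n₀/N) = 1020.9618/(1 + 1020.9618/26558) = 983.1662.
Rounding up, n = 984.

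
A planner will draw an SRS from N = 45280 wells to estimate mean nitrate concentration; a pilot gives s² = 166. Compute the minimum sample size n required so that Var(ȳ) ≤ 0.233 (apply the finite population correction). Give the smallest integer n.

Without fpc, n₀ = s²/D = 166/0.233 = 712.4464.
With fpc, (1 − n/N)·s²/n ≤ D requires n ≥ n₀/(1 + n₀/N) = 712.4464/(1 + 712.4464/45280) = 701.4102.
Rounding up, n = 702.

702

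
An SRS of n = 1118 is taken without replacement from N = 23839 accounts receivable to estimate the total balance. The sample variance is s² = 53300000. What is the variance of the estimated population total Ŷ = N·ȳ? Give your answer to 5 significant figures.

Var(Ŷ) = N²·Var(ȳ) = N²·(1 − n/N)·s²/n.
f = 1118/23839 = 0.04689794; Var(ȳ) = 0.95310206·53300000/1118 = 45438.587.
Var(Ŷ) = 23839² · 45438.587 = 2.5822655 × 10^13.

2.5823 × 10^13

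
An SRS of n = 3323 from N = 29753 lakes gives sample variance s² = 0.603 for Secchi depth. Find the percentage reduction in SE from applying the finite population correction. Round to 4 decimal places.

5.7496

f = n/N = 3323/29753 = 0.11168622.
SE_no-fpc = √(s²/n) = 0.013470803; SE_fpc = √((1−f)s²/n) = 0.012696286.
Ratio = √(1−f) = 0.94250400. Reduction = 100·(1 − 0.94250400) = 5.7496%.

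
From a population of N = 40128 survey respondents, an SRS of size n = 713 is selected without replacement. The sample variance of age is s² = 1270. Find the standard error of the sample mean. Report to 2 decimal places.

1.32

Under SRS without replacement, Var(ȳ) = (1 − f)·s²/n with f = n/N = 713/40128 = 0.01776814.
Var(ȳ) = (1 − 0.01776814)·1270/713 = 0.98223186·1.7812062 = 1.7495574.
SE(ȳ) = √(1.7495574) = 1.32.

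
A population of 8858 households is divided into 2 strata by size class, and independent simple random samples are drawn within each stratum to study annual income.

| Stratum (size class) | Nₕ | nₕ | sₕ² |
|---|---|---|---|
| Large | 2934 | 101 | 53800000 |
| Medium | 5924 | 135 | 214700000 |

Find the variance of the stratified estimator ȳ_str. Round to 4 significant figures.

Var(ȳ_str) = Σₕ Wₕ²(1 − fₕ)sₕ²/nₕ with Wₕ = Nₕ/N, N = 8858.
Large: Wₕ = 0.33122601; term = 0.33122601²·(1 − 0.03442399)·53800000/101 = 56428.205.
Medium: Wₕ = 0.66877399; term = 0.66877399²·(1 − 0.02278866)·214700000/135 = 695097.17.
Sum = 751525.38.

751500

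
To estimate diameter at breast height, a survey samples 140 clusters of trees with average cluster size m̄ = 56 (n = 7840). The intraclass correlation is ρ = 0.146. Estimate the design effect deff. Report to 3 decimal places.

9.030

deff = 1 + (56 − 1)·0.146 = 1 + 8.03 = 9.03.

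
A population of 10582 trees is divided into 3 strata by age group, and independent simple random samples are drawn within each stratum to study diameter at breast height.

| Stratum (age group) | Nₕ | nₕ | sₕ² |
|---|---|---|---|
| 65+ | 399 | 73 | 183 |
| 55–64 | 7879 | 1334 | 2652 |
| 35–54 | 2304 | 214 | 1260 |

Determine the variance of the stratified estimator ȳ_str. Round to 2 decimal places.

1.17

Var(ȳ_str) = Σₕ Wₕ²(1 − fₕ)sₕ²/nₕ with Wₕ = Nₕ/N, N = 10582.
65+: Wₕ = 0.03770554; term = 0.03770554²·(1 − 0.18295739)·183/73 = 0.0029119453.
55–64: Wₕ = 0.74456624; term = 0.74456624²·(1 − 0.16931083)·2652/1334 = 0.91550965.
35–54: Wₕ = 0.21772822; term = 0.21772822²·(1 − 0.09288194)·1260/214 = 0.25319202.
Sum = 1.1716136.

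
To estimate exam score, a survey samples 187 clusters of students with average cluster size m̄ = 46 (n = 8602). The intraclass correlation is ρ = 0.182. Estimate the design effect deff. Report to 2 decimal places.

9.19

deff = 1 + (46 − 1)·0.182 = 1 + 8.19 = 9.19.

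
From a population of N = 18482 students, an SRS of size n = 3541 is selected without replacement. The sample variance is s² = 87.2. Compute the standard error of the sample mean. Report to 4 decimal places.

Under SRS without replacement, Var(ȳ) = (1 − f)·s²/n with f = n/N = 3541/18482 = 0.19159182.
Var(ȳ) = (1 − 0.19159182)·87.2/3541 = 0.80840818·0.024625812 = 0.019907708.
SE(ȳ) = √(0.019907708) = 0.1411.

0.1411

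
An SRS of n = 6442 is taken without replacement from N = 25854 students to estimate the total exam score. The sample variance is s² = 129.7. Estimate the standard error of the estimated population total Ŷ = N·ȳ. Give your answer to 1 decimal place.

Var(Ŷ) = N²·Var(ȳ) = N²·(1 − n/N)·s²/n.
f = 6442/25854 = 0.24916841; Var(ȳ) = 0.75083159·129.7/6442 = 0.015116867.
Var(Ŷ) = 25854² · 0.015116867 = 1.0104557 × 10^7.
SE(Ŷ) = √(1.0104557 × 10^7) = 3178.8.

3178.8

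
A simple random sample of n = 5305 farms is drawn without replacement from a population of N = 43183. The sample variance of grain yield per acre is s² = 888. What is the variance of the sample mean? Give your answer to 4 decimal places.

Under SRS without replacement, Var(ȳ) = (1 − f)·s²/n with f = n/N = 5305/43183 = 0.12284927.
Var(ȳ) = (1 − 0.12284927)·888/5305 = 0.87715073·0.16738926 = 0.14682561.

0.1468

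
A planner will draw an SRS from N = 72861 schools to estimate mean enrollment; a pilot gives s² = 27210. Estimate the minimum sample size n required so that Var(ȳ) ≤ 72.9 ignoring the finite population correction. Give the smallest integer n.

Without fpc, n₀ = s²/D = 27210/72.9 = 373.2510.
Rounding up, n = 374.

374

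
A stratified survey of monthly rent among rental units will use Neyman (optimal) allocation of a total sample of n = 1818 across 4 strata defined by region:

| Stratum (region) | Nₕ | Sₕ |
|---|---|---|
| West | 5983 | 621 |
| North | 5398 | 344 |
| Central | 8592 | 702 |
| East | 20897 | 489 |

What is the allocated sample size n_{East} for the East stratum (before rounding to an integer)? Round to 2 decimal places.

Neyman allocation: nₕ = n·NₕSₕ / Σⱼ NⱼSⱼ.
Σ NⱼSⱼ = 5983·621 + 5398·344 + 8592·702 + 20897·489 = 2.1822572 × 10^7.
n_{East} = 1818·20897·489 / (2.1822572 × 10^7) = 851.30.

851.30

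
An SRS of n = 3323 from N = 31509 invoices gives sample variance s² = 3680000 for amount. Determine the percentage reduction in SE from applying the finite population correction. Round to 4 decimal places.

f = n/N = 3323/31509 = 0.10546193.
SE_no-fpc = √(s²/n) = 33.278117; SE_fpc = √((1−f)s²/n) = 31.47445.
Ratio = √(1−f) = 0.94580023. Reduction = 100·(1 − 0.94580023) = 5.4200%.

5.4200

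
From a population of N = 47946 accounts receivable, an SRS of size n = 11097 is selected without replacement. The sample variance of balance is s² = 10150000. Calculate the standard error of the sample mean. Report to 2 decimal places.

Under SRS without replacement, Var(ȳ) = (1 − f)·s²/n with f = n/N = 11097/47946 = 0.23144788.
Var(ȳ) = (1 − 0.23144788)·10150000/11097 = 0.76855212·914.66162 = 702.96513.
SE(ȳ) = √(702.96513) = 26.51.

26.51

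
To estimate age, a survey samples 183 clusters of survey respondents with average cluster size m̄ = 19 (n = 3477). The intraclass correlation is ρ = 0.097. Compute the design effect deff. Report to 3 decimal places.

deff = 1 + (19 − 1)·0.097 = 1 + 1.746 = 2.746.

2.746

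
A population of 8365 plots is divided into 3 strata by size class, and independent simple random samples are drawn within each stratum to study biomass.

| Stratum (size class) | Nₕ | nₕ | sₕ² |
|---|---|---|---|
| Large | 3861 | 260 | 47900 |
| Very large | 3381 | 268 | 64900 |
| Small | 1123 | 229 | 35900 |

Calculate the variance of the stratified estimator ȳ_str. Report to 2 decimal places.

Var(ȳ_str) = Σₕ Wₕ²(1 − fₕ)sₕ²/nₕ with Wₕ = Nₕ/N, N = 8365.
Large: Wₕ = 0.46156605; term = 0.46156605²·(1 − 0.06734007)·47900/260 = 36.606078.
Very large: Wₕ = 0.40418410; term = 0.40418410²·(1 − 0.07926649)·64900/268 = 36.42523.
Small: Wₕ = 0.13424985; term = 0.13424985²·(1 − 0.20391808)·35900/229 = 2.2492843.
Sum = 75.280592.

75.28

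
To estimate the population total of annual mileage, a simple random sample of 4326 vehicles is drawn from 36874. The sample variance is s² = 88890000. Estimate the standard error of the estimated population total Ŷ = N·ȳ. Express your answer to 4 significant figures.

Var(Ŷ) = N²·Var(ȳ) = N²·(1 − n/N)·s²/n.
f = 4326/36874 = 0.11731844; Var(ȳ) = 0.88268156·88890000/4326 = 18137.209.
Var(Ŷ) = 36874² · 18137.209 = 2.4661016 × 10^13.
SE(Ŷ) = √(2.4661016 × 10^13) = 4.966 × 10^6.

4.966 × 10^6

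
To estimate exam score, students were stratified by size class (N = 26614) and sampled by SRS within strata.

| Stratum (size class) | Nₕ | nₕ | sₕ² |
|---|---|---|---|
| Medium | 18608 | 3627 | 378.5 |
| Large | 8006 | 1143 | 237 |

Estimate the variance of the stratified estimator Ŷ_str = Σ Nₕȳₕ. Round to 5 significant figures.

4.0484 × 10^7

Var(Ŷ_str) = Σₕ Nₕ²(1 − fₕ)sₕ²/nₕ.
Medium: 18608²·(1 − 3627/18608)·378.5/3627 = 2.9091012 × 10^7.
Large: 8006²·(1 − 1143/8006)·237/1143 = 1.1392832 × 10^7.
Sum = 4.0483844 × 10^7.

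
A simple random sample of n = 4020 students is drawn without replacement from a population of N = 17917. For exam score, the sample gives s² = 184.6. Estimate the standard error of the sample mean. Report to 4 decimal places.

0.1887

Under SRS without replacement, Var(ȳ) = (1 − f)·s²/n with f = n/N = 4020/17917 = 0.22436792.
Var(ȳ) = (1 − 0.22436792)·184.6/4020 = 0.77563208·0.045920398 = 0.035617334.
SE(ȳ) = √(0.035617334) = 0.1887.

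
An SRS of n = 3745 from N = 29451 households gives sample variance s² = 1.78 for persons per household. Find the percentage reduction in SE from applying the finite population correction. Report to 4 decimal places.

f = n/N = 3745/29451 = 0.12716037.
SE_no-fpc = √(s²/n) = 0.021801385; SE_fpc = √((1−f)s²/n) = 0.020368138.
Ratio = √(1−f) = 0.93425887. Reduction = 100·(1 − 0.93425887) = 6.5741%.

6.5741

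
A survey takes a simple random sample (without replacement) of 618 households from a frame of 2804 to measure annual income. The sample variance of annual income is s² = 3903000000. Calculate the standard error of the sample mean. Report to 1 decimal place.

Under SRS without replacement, Var(ȳ) = (1 − f)·s²/n with f = n/N = 618/2804 = 0.22039943.
Var(ȳ) = (1 − 0.22039943)·3903000000/618 = 0.77960057·6.315534 × 10^6 = 4.9235939 × 10^6.
SE(ȳ) = √(4.9235939 × 10^6) = 2218.9.

2218.9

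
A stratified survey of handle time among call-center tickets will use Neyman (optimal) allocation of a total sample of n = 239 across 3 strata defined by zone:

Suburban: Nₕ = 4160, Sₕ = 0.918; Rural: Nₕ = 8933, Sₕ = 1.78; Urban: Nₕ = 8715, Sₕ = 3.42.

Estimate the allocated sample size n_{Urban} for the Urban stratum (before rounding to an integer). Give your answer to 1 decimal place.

Neyman allocation: nₕ = n·NₕSₕ / Σⱼ NⱼSⱼ.
Σ NⱼSⱼ = 4160·0.918 + 8933·1.78 + 8715·3.42 = 49524.92.
n_{Urban} = 239·8715·3.42 / 49524.92 = 143.8.

143.8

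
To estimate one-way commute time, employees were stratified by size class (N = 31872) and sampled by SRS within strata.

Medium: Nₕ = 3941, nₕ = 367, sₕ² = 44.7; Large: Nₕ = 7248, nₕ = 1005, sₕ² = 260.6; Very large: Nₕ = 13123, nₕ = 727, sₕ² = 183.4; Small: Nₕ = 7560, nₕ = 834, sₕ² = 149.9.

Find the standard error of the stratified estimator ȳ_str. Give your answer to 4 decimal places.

0.2503

Var(ȳ_str) = Σₕ Wₕ²(1 − fₕ)sₕ²/nₕ with Wₕ = Nₕ/N, N = 31872.
Medium: Wₕ = 0.12365085; term = 0.12365085²·(1 − 0.09312357)·44.7/367 = 0.0016888217.
Large: Wₕ = 0.22740964; term = 0.22740964²·(1 − 0.13865894)·260.6/1005 = 0.011550512.
Very large: Wₕ = 0.41174071; term = 0.41174071²·(1 − 0.05539892)·183.4/727 = 0.040398104.
Small: Wₕ = 0.23719880; term = 0.23719880²·(1 − 0.11031746)·149.9/834 = 0.0089969562.
Sum = 0.062634394.
SE = √(0.062634394) = 0.2503.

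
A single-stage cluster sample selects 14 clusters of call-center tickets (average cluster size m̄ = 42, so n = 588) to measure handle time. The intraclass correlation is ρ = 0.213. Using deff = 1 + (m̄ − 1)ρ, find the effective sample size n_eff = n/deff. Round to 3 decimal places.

60.413

deff = 1 + (42 − 1)·0.213 = 1 + 8.733 = 9.733.
n_eff = 588 / 9.733 = 60.413.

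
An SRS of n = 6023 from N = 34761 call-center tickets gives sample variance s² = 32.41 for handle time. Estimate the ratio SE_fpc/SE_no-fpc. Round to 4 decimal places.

0.9092

f = n/N = 6023/34761 = 0.17326889.
SE_no-fpc = √(s²/n) = 0.073355568; SE_fpc = √((1−f)s²/n) = 0.06669837.
Ratio = √(1−f) = 0.90924755.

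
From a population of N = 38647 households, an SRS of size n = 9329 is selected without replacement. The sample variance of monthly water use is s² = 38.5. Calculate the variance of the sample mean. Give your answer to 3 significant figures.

Under SRS without replacement, Var(ȳ) = (1 − f)·s²/n with f = n/N = 9329/38647 = 0.24139002.
Var(ȳ) = (1 − 0.24139002)·38.5/9329 = 0.75860998·0.0041269161 = 0.0031307197.

0.00313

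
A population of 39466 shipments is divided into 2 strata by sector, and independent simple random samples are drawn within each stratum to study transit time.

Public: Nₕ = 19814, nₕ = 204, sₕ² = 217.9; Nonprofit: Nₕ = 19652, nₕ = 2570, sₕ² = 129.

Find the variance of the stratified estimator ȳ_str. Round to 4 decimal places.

Var(ȳ_str) = Σₕ Wₕ²(1 − fₕ)sₕ²/nₕ with Wₕ = Nₕ/N, N = 39466.
Public: Wₕ = 0.50205240; term = 0.50205240²·(1 − 0.01029575)·217.9/204 = 0.26645912.
Nonprofit: Wₕ = 0.49794760; term = 0.49794760²·(1 − 0.13077549)·129/2570 = 0.010818221.
Sum = 0.27727734.

0.2773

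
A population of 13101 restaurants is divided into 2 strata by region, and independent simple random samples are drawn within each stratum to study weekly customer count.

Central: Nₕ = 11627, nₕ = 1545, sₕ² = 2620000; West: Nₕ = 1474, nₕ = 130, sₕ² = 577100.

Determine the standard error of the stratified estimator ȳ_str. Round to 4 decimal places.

34.7768

Var(ȳ_str) = Σₕ Wₕ²(1 − fₕ)sₕ²/nₕ with Wₕ = Nₕ/N, N = 13101.
Central: Wₕ = 0.88748950; term = 0.88748950²·(1 − 0.13288036)·2620000/1545 = 1158.1859.
West: Wₕ = 0.11251050; term = 0.11251050²·(1 − 0.08819539)·577100/130 = 51.238403.
Sum = 1209.4243.
SE = √(1209.4243) = 34.7768.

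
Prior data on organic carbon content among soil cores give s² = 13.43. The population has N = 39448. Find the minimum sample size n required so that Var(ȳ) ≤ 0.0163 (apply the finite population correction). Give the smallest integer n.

Without fpc, n₀ = s²/D = 13.43/0.0163 = 823.9264.
With fpc, (1 − n/N)·s²/n ≤ D requires n ≥ n₀/(1 + n₀/N) = 823.9264/(1 + 823.9264/39448) = 807.0696.
Rounding up, n = 808.

808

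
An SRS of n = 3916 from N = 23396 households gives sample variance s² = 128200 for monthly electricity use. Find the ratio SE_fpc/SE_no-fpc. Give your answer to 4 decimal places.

f = n/N = 3916/23396 = 0.16737904.
SE_no-fpc = √(s²/n) = 5.7216682; SE_fpc = √((1−f)s²/n) = 5.2209116.
Ratio = √(1−f) = 0.91248066.

0.9125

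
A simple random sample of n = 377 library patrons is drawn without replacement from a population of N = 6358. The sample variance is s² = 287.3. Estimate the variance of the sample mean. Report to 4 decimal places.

0.7169

Under SRS without replacement, Var(ȳ) = (1 − f)·s²/n with f = n/N = 377/6358 = 0.05929538.
Var(ȳ) = (1 − 0.05929538)·287.3/377 = 0.94070462·0.76206897 = 0.7168818.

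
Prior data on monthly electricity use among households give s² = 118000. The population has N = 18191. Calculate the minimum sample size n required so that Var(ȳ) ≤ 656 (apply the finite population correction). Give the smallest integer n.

179

Without fpc, n₀ = s²/D = 118000/656 = 179.8780.
With fpc, (1 − n/N)·s²/n ≤ D requires n ≥ n₀/(1 + n₀/N) = 179.8780/(1 + 179.8780/18191) = 178.1167.
Rounding up, n = 179.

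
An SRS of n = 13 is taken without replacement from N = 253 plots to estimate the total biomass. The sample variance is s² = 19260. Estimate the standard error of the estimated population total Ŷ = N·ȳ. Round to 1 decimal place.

Var(Ŷ) = N²·Var(ȳ) = N²·(1 − n/N)·s²/n.
f = 13/253 = 0.05138340; Var(ȳ) = 0.94861660·19260/13 = 1405.412.
Var(Ŷ) = 253² · 1405.412 = 8.9959017 × 10^7.
SE(Ŷ) = √(8.9959017 × 10^7) = 9484.7.

9484.7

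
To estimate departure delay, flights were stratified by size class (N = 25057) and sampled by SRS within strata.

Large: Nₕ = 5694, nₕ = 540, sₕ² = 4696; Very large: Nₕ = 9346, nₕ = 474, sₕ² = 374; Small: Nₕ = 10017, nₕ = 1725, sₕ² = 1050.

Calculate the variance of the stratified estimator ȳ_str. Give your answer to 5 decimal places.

Var(ȳ_str) = Σₕ Wₕ²(1 − fₕ)sₕ²/nₕ with Wₕ = Nₕ/N, N = 25057.
Large: Wₕ = 0.22724189; term = 0.22724189²·(1 − 0.09483667)·4696/540 = 0.40647895.
Very large: Wₕ = 0.37298958; term = 0.37298958²·(1 − 0.05071688)·374/474 = 0.10420353.
Small: Wₕ = 0.39976853; term = 0.39976853²·(1 − 0.17220725)·1050/1725 = 0.080526537.
Sum = 0.59120902.

0.59121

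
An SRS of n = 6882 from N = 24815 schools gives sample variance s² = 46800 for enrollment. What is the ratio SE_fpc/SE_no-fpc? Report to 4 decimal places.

0.8501

f = n/N = 6882/24815 = 0.27733226.
SE_no-fpc = √(s²/n) = 2.6077478; SE_fpc = √((1−f)s²/n) = 2.2168429.
Ratio = √(1−f) = 0.85009867.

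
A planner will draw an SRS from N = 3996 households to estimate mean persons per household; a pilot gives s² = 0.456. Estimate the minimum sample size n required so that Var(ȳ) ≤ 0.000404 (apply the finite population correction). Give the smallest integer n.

Without fpc, n₀ = s²/D = 0.456/0.000404 = 1128.7129.
With fpc, (1 − n/N)·s²/n ≤ D requires n ≥ n₀/(1 + n₀/N) = 1128.7129/(1 + 1128.7129/3996) = 880.1150.
Rounding up, n = 881.

881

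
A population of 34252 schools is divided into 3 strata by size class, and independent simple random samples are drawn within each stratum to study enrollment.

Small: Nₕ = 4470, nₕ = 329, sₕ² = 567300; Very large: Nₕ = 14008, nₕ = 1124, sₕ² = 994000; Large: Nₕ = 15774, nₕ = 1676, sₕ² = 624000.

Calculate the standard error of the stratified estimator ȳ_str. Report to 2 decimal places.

15.29

Var(ȳ_str) = Σₕ Wₕ²(1 − fₕ)sₕ²/nₕ with Wₕ = Nₕ/N, N = 34252.
Small: Wₕ = 0.13050333; term = 0.13050333²·(1 − 0.07360179)·567300/329 = 27.205566.
Very large: Wₕ = 0.40896882; term = 0.40896882²·(1 − 0.08023986)·994000/1124 = 136.04264.
Large: Wₕ = 0.46052785; term = 0.46052785²·(1 − 0.10625079)·624000/1676 = 70.572914.
Sum = 233.82112.
SE = √(233.82112) = 15.29.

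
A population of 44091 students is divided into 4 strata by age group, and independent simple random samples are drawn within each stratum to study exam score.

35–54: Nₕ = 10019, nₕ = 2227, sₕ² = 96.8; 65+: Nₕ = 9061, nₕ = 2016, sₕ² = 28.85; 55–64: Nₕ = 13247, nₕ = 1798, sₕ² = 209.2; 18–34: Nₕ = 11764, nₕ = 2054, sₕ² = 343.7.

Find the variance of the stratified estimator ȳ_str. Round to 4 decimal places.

Var(ȳ_str) = Σₕ Wₕ²(1 − fₕ)sₕ²/nₕ with Wₕ = Nₕ/N, N = 44091.
35–54: Wₕ = 0.22723458; term = 0.22723458²·(1 − 0.22227767)·96.8/2227 = 0.001745535.
65+: Wₕ = 0.20550679; term = 0.20550679²·(1 − 0.22249200)·28.85/2016 = 4.6990765 × 10^-4.
55–64: Wₕ = 0.30044680; term = 0.30044680²·(1 − 0.13572884)·209.2/1798 = 0.0090773104.
18–34: Wₕ = 0.26681182; term = 0.26681182²·(1 − 0.17460048)·343.7/2054 = 0.009832262.
Sum = 0.021125015.

0.0211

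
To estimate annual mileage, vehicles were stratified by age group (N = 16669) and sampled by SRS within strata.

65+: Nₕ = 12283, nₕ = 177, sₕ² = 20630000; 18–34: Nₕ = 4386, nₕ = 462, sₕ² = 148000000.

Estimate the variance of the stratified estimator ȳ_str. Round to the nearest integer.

Var(ȳ_str) = Σₕ Wₕ²(1 − fₕ)sₕ²/nₕ with Wₕ = Nₕ/N, N = 16669.
65+: Wₕ = 0.73687684; term = 0.73687684²·(1 − 0.01441016)·20630000/177 = 62375.206.
18–34: Wₕ = 0.26312316; term = 0.26312316²·(1 − 0.10533516)·148000000/462 = 19842.586.
Sum = 82217.792.

82218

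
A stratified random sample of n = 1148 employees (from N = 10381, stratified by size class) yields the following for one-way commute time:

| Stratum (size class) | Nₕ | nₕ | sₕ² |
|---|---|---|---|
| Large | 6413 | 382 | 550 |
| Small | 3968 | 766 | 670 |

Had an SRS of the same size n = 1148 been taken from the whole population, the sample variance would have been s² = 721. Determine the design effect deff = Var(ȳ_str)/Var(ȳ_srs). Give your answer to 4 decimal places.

1.1097

Var(ȳ_str) = Σ Wₕ²(1−fₕ)sₕ²/nₕ with Wₕ = Nₕ/10381:
  Large: (6413/10381)²·(1−382/6413)·550/382 = 0.51673932
  Small: (3968/10381)²·(1−766/3968)·670/766 = 0.10312421
  → Var(ȳ_str) = 0.61986353.
Var(ȳ_srs) = (1 − 1148/10381)·721/1148 = 0.55859497.
deff = 0.61986353 / 0.55859497 = 1.1097.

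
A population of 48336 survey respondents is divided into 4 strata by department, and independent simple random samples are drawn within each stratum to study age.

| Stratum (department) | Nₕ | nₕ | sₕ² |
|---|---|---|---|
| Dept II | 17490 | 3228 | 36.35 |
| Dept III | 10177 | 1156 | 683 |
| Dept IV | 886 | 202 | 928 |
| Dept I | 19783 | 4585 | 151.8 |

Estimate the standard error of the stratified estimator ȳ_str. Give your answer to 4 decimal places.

Var(ȳ_str) = Σₕ Wₕ²(1 − fₕ)sₕ²/nₕ with Wₕ = Nₕ/N, N = 48336.
Dept II: Wₕ = 0.36184211; term = 0.36184211²·(1 − 0.18456261)·36.35/3228 = 0.0012022636.
Dept III: Wₕ = 0.21054700; term = 0.21054700²·(1 − 0.11358947)·683/1156 = 0.023216455.
Dept IV: Wₕ = 0.01833002; term = 0.01833002²·(1 − 0.22799097)·928/202 = 0.0011916398.
Dept I: Wₕ = 0.40928087; term = 0.40928087²·(1 − 0.23176465)·151.8/4585 = 0.0042605887.
Sum = 0.029870947.
SE = √(0.029870947) = 0.1728.

0.1728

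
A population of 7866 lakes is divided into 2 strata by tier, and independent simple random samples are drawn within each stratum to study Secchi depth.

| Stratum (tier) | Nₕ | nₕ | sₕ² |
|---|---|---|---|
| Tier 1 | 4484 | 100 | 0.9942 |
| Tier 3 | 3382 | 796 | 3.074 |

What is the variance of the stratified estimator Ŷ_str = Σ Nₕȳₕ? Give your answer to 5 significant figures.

229210

Var(Ŷ_str) = Σₕ Nₕ²(1 − fₕ)sₕ²/nₕ.
Tier 1: 4484²·(1 − 100/4484)·0.9942/100 = 195438.4.
Tier 3: 3382²·(1 − 796/3382)·3.074/796 = 33774.81.
Sum = 229213.21.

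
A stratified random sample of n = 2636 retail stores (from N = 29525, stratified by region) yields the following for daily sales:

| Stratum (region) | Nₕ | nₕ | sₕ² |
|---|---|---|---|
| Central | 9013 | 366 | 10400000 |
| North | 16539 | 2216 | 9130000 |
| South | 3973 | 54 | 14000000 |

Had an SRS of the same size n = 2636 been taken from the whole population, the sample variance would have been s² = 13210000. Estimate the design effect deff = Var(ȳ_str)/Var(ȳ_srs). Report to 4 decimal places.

1.8166

Var(ȳ_str) = Σ Wₕ²(1−fₕ)sₕ²/nₕ with Wₕ = Nₕ/29525:
  Central: (9013/29525)²·(1−366/9013)·10400000/366 = 2540.4302
  North: (16539/29525)²·(1−2216/16539)·9130000/2216 = 1119.604
  South: (3973/29525)²·(1−54/3973)·14000000/54 = 4630.7175
  → Var(ȳ_str) = 8290.7517.
Var(ȳ_srs) = (1 − 2636/29525)·13210000/2636 = 4563.9634.
deff = 8290.7517 / 4563.9634 = 1.8166.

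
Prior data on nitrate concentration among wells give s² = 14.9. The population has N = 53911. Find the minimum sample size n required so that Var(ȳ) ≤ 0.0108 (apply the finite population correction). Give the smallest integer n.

Without fpc, n₀ = s²/D = 14.9/0.0108 = 1379.6296.
With fpc, (1 − n/N)·s²/n ≤ D requires n ≥ n₀/(1 + n₀/N) = 1379.6296/(1 + 1379.6296/53911) = 1345.2046.
Rounding up, n = 1346.

1346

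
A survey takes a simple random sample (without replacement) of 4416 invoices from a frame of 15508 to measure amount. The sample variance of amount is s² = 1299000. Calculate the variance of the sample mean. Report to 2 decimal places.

210.39

Under SRS without replacement, Var(ȳ) = (1 − f)·s²/n with f = n/N = 4416/15508 = 0.28475625.
Var(ȳ) = (1 − 0.28475625)·1299000/4416 = 0.71524375·294.15761 = 210.39439.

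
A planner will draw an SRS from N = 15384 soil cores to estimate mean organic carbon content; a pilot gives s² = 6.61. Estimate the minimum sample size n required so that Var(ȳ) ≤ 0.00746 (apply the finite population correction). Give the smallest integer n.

838

Without fpc, n₀ = s²/D = 6.61/0.00746 = 886.0590.
With fpc, (1 − n/N)·s²/n ≤ D requires n ≥ n₀/(1 + n₀/N) = 886.0590/(1 + 886.0590/15384) = 837.8047.
Rounding up, n = 838.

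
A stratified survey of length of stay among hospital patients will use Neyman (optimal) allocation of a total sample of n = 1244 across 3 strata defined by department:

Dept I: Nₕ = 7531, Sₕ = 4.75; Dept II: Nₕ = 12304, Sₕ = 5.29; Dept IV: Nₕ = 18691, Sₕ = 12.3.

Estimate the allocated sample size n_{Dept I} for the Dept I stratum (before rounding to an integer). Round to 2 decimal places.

134.54

Neyman allocation: nₕ = n·NₕSₕ / Σⱼ NⱼSⱼ.
Σ NⱼSⱼ = 7531·4.75 + 12304·5.29 + 18691·12.3 = 330759.71.
n_{Dept I} = 1244·7531·4.75 / 330759.71 = 134.54.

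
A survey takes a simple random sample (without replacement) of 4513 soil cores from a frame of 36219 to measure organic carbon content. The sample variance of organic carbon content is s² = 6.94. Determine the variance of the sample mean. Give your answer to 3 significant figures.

0.00135

Under SRS without replacement, Var(ȳ) = (1 − f)·s²/n with f = n/N = 4513/36219 = 0.12460311.
Var(ȳ) = (1 − 0.12460311)·6.94/4513 = 0.87539689·0.0015377797 = 0.0013461676.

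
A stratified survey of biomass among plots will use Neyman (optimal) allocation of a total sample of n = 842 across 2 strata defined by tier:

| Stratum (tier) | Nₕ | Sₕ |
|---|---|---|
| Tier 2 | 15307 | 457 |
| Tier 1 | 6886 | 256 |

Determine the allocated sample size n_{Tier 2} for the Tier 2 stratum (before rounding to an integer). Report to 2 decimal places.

Neyman allocation: nₕ = n·NₕSₕ / Σⱼ NⱼSⱼ.
Σ NⱼSⱼ = 15307·457 + 6886·256 = 8.758115 × 10^6.
n_{Tier 2} = 842·15307·457 / (8.758115 × 10^6) = 672.52.

672.52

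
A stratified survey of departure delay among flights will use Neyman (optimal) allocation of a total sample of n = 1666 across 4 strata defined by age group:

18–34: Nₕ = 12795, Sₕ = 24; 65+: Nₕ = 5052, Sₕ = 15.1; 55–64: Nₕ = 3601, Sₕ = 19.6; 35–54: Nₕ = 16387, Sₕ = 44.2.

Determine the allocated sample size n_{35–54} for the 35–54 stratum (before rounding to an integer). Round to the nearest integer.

1024

Neyman allocation: nₕ = n·NₕSₕ / Σⱼ NⱼSⱼ.
Σ NⱼSⱼ = 12795·24 + 5052·15.1 + 3601·19.6 + 16387·44.2 = 1.1782502 × 10^6.
n_{35–54} = 1666·16387·44.2 / (1.1782502 × 10^6) = 1024.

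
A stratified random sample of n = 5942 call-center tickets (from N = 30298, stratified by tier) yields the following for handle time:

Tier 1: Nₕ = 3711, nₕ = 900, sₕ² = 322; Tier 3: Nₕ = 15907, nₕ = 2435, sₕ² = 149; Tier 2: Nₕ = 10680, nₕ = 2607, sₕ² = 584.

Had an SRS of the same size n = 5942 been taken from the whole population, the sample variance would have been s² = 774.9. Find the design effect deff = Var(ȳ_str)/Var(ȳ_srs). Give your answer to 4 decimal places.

Var(ȳ_str) = Σ Wₕ²(1−fₕ)sₕ²/nₕ with Wₕ = Nₕ/30298:
  Tier 1: (3711/30298)²·(1−900/3711)·322/900 = 0.0040657179
  Tier 3: (15907/30298)²·(1−2435/15907)·149/2435 = 0.014284983
  Tier 2: (10680/30298)²·(1−2607/10680)·584/2607 = 0.021040211
  → Var(ȳ_str) = 0.039390912.
Var(ȳ_srs) = (1 − 5942/30298)·774.9/5942 = 0.10483469.
deff = 0.039390912 / 0.10483469 = 0.3757.

0.3757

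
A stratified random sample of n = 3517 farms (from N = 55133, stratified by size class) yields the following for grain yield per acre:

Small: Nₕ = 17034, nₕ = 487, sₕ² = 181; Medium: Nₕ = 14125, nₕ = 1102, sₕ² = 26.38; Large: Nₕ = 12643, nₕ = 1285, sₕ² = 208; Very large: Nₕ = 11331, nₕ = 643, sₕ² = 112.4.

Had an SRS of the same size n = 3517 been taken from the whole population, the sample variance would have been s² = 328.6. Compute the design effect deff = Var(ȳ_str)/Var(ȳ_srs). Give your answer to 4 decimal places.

Var(ȳ_str) = Σ Wₕ²(1−fₕ)sₕ²/nₕ with Wₕ = Nₕ/55133:
  Small: (17034/55133)²·(1−487/17034)·181/487 = 0.03446373
  Medium: (14125/55133)²·(1−1102/14125)·26.38/1102 = 0.0014486699
  Large: (12643/55133)²·(1−1285/12643)·208/1285 = 0.0076469625
  Very large: (11331/55133)²·(1−643/11331)·112.4/643 = 0.0069646095
  → Var(ȳ_str) = 0.050523972.
Var(ȳ_srs) = (1 − 3517/55133)·328.6/3517 = 0.087471769.
deff = 0.050523972 / 0.087471769 = 0.5776.

0.5776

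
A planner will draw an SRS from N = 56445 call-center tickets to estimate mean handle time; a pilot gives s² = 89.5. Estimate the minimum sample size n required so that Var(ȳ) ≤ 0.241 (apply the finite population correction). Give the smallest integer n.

369

Without fpc, n₀ = s²/D = 89.5/0.241 = 371.3693.
With fpc, (1 − n/N)·s²/n ≤ D requires n ≥ n₀/(1 + n₀/N) = 371.3693/(1 + 371.3693/56445) = 368.9419.
Rounding up, n = 369.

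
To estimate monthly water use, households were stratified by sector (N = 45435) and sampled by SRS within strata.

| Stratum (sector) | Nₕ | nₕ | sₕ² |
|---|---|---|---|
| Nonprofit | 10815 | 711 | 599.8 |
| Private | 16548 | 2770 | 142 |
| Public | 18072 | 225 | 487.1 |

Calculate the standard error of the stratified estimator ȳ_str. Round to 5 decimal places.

Var(ȳ_str) = Σₕ Wₕ²(1 − fₕ)sₕ²/nₕ with Wₕ = Nₕ/N, N = 45435.
Nonprofit: Wₕ = 0.23803235; term = 0.23803235²·(1 − 0.06574202)·599.8/711 = 0.044655572.
Private: Wₕ = 0.36421261; term = 0.36421261²·(1 − 0.16739183)·142/2770 = 0.005661861.
Public: Wₕ = 0.39775503; term = 0.39775503²·(1 − 0.01245020)·487.1/225 = 0.3382408.
Sum = 0.38855823.
SE = √(0.38855823) = 0.62334.

0.62334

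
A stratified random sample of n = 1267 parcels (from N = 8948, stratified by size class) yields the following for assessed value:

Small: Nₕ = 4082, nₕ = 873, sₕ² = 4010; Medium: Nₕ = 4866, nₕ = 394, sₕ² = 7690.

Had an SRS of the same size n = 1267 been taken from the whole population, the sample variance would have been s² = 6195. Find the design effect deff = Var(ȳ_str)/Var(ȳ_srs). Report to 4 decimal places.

1.4429

Var(ȳ_str) = Σ Wₕ²(1−fₕ)sₕ²/nₕ with Wₕ = Nₕ/8948:
  Small: (4082/8948)²·(1−873/4082)·4010/873 = 0.751486
  Medium: (4866/8948)²·(1−394/4866)·7690/394 = 5.304593
  → Var(ȳ_str) = 6.056079.
Var(ȳ_srs) = (1 − 1267/8948)·6195/1267 = 4.1971693.
deff = 6.056079 / 4.1971693 = 1.4429.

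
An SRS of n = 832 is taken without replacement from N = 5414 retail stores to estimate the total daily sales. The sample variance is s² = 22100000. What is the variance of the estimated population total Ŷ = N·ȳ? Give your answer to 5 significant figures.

6.5893 × 10^11

Var(Ŷ) = N²·Var(ȳ) = N²·(1 − n/N)·s²/n.
f = 832/5414 = 0.15367566; Var(ȳ) = 0.84632434·22100000/832 = 22480.49.
Var(Ŷ) = 5414² · 22480.49 = 6.5893454 × 10^11.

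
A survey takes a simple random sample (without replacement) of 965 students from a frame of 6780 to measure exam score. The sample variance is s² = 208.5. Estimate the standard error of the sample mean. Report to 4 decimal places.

Under SRS without replacement, Var(ȳ) = (1 − f)·s²/n with f = n/N = 965/6780 = 0.14233038.
Var(ȳ) = (1 − 0.14233038)·208.5/965 = 0.85766962·0.21606218 = 0.18530996.
SE(ȳ) = √(0.18530996) = 0.4305.

0.4305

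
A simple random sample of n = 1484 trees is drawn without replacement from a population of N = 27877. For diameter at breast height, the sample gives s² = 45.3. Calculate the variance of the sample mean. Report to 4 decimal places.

0.0289

Under SRS without replacement, Var(ȳ) = (1 − f)·s²/n with f = n/N = 1484/27877 = 0.05323385.
Var(ȳ) = (1 − 0.05323385)·45.3/1484 = 0.94676615·0.030525606 = 0.028900611.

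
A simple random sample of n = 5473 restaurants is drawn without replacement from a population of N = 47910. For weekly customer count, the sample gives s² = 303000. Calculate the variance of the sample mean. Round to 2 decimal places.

49.04

Under SRS without replacement, Var(ȳ) = (1 − f)·s²/n with f = n/N = 5473/47910 = 0.11423502.
Var(ȳ) = (1 − 0.11423502)·303000/5473 = 0.88576498·55.36269 = 49.038331.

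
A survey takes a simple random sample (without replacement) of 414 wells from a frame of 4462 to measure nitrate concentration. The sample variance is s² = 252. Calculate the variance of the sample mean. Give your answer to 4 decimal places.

0.5522

Under SRS without replacement, Var(ȳ) = (1 − f)·s²/n with f = n/N = 414/4462 = 0.09278351.
Var(ȳ) = (1 − 0.09278351)·252/414 = 0.90721649·0.60869565 = 0.55221874.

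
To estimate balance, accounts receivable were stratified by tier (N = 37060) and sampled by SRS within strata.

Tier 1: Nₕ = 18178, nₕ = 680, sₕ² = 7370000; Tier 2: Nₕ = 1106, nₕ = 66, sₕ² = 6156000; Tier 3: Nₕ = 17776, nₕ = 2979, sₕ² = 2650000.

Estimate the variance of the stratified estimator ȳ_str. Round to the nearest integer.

2759

Var(ȳ_str) = Σₕ Wₕ²(1 − fₕ)sₕ²/nₕ with Wₕ = Nₕ/N, N = 37060.
Tier 1: Wₕ = 0.49050189; term = 0.49050189²·(1 − 0.03740786)·7370000/680 = 2510.0493.
Tier 2: Wₕ = 0.02984350; term = 0.02984350²·(1 − 0.05967450)·6156000/66 = 78.114618.
Tier 3: Wₕ = 0.47965461; term = 0.47965461²·(1 − 0.16758551)·2650000/2979 = 170.36181.
Sum = 2758.5257.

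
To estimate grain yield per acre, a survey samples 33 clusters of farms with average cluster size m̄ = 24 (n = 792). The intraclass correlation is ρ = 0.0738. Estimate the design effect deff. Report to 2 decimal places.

2.70

deff = 1 + (24 − 1)·0.0738 = 1 + 1.6974 = 2.6974.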